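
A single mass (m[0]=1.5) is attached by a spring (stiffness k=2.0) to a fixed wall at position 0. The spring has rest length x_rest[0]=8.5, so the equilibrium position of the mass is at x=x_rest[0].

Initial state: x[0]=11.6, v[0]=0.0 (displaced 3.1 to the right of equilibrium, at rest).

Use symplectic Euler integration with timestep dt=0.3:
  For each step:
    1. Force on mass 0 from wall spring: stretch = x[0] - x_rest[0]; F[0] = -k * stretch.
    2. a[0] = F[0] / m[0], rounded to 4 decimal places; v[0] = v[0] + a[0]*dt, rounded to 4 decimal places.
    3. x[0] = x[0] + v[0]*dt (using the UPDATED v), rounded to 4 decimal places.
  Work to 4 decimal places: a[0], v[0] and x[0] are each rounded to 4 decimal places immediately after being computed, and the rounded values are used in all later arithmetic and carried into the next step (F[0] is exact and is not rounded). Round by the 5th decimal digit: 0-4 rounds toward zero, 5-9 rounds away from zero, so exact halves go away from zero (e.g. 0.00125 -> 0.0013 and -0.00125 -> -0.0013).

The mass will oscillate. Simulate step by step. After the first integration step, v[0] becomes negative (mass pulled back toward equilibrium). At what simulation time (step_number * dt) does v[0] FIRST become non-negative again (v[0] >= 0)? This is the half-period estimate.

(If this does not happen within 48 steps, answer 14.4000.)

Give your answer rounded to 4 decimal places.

Step 0: x=[11.6000] v=[0.0000]
Step 1: x=[11.2280] v=[-1.2400]
Step 2: x=[10.5286] v=[-2.3312]
Step 3: x=[9.5858] v=[-3.1426]
Step 4: x=[8.5127] v=[-3.5769]
Step 5: x=[7.4381] v=[-3.5820]
Step 6: x=[6.4909] v=[-3.1572]
Step 7: x=[5.7848] v=[-2.3536]
Step 8: x=[5.4046] v=[-1.2675]
Step 9: x=[5.3958] v=[-0.0293]
Step 10: x=[5.7595] v=[1.2124]
First v>=0 after going negative at step 10, time=3.0000

Answer: 3.0000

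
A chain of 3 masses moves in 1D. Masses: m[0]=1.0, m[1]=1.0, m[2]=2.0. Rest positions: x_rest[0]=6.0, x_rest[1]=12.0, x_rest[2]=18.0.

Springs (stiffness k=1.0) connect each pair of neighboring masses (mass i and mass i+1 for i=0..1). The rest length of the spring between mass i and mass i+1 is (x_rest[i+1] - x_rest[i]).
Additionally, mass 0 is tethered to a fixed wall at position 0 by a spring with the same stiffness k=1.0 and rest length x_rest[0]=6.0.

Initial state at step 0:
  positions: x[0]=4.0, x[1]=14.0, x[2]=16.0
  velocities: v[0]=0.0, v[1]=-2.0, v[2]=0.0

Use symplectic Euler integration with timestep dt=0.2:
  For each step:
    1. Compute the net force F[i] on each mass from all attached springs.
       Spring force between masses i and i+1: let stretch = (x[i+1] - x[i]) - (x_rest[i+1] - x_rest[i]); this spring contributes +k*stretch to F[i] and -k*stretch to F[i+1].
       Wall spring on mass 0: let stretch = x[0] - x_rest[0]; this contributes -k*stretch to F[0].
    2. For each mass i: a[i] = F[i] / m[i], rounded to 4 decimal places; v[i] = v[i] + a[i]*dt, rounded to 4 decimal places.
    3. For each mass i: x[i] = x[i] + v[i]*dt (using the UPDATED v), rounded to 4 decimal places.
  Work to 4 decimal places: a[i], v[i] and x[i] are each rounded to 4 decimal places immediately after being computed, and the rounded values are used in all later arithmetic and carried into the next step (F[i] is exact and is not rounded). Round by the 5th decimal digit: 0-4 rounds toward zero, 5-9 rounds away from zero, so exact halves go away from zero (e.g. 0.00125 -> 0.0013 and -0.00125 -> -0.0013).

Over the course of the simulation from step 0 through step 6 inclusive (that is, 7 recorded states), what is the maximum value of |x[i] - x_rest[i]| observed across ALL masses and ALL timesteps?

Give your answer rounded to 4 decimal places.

Answer: 3.8619

Derivation:
Step 0: x=[4.0000 14.0000 16.0000] v=[0.0000 -2.0000 0.0000]
Step 1: x=[4.2400 13.2800 16.0800] v=[1.2000 -3.6000 0.4000]
Step 2: x=[4.6720 12.3104 16.2240] v=[2.1600 -4.8480 0.7200]
Step 3: x=[5.2227 11.1918 16.4097] v=[2.7533 -5.5930 0.9286]
Step 4: x=[5.8032 10.0432 16.6111] v=[2.9026 -5.7432 1.0068]
Step 5: x=[6.3212 8.9877 16.8011] v=[2.5900 -5.2776 0.9500]
Step 6: x=[6.6930 8.1381 16.9548] v=[1.8591 -4.2482 0.7687]
Max displacement = 3.8619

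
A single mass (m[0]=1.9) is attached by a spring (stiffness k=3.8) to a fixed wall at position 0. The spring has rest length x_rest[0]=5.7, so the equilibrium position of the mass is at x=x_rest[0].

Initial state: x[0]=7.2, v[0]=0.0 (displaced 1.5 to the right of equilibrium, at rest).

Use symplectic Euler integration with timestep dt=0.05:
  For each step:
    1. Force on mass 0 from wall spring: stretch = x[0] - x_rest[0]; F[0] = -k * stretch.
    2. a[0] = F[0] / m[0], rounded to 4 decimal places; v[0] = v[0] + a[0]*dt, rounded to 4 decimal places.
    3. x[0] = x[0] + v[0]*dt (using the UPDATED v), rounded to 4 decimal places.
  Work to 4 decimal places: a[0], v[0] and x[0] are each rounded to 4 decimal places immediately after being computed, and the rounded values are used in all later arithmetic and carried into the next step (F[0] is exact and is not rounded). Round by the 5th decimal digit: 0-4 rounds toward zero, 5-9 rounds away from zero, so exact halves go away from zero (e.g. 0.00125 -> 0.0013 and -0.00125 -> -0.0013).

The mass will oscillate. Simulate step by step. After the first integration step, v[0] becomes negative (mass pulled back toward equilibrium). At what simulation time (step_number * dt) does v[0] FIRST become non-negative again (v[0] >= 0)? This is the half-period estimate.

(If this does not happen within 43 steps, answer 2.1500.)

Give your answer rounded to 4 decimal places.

Answer: 2.1500

Derivation:
Step 0: x=[7.2000] v=[0.0000]
Step 1: x=[7.1925] v=[-0.1500]
Step 2: x=[7.1775] v=[-0.2993]
Step 3: x=[7.1551] v=[-0.4471]
Step 4: x=[7.1255] v=[-0.5926]
Step 5: x=[7.0887] v=[-0.7352]
Step 6: x=[7.0450] v=[-0.8741]
Step 7: x=[6.9946] v=[-1.0086]
Step 8: x=[6.9377] v=[-1.1381]
Step 9: x=[6.8746] v=[-1.2619]
Step 10: x=[6.8056] v=[-1.3794]
Step 11: x=[6.7311] v=[-1.4900]
Step 12: x=[6.6514] v=[-1.5931]
Step 13: x=[6.5670] v=[-1.6882]
Step 14: x=[6.4783] v=[-1.7749]
Step 15: x=[6.3857] v=[-1.8527]
Step 16: x=[6.2896] v=[-1.9213]
Step 17: x=[6.1906] v=[-1.9803]
Step 18: x=[6.0891] v=[-2.0294]
Step 19: x=[5.9857] v=[-2.0683]
Step 20: x=[5.8809] v=[-2.0969]
Step 21: x=[5.7752] v=[-2.1150]
Step 22: x=[5.6691] v=[-2.1225]
Step 23: x=[5.5631] v=[-2.1194]
Step 24: x=[5.4578] v=[-2.1057]
Step 25: x=[5.3537] v=[-2.0815]
Step 26: x=[5.2514] v=[-2.0469]
Step 27: x=[5.1513] v=[-2.0020]
Step 28: x=[5.0539] v=[-1.9471]
Step 29: x=[4.9598] v=[-1.8825]
Step 30: x=[4.8694] v=[-1.8085]
Step 31: x=[4.7831] v=[-1.7254]
Step 32: x=[4.7014] v=[-1.6337]
Step 33: x=[4.6247] v=[-1.5338]
Step 34: x=[4.5534] v=[-1.4263]
Step 35: x=[4.4878] v=[-1.3116]
Step 36: x=[4.4283] v=[-1.1904]
Step 37: x=[4.3751] v=[-1.0632]
Step 38: x=[4.3286] v=[-0.9307]
Step 39: x=[4.2889] v=[-0.7936]
Step 40: x=[4.2563] v=[-0.6525]
Step 41: x=[4.2309] v=[-0.5081]
Step 42: x=[4.2128] v=[-0.3612]
Step 43: x=[4.2022] v=[-0.2125]
v[0] did not become non-negative within 43 steps; using fallback time=2.1500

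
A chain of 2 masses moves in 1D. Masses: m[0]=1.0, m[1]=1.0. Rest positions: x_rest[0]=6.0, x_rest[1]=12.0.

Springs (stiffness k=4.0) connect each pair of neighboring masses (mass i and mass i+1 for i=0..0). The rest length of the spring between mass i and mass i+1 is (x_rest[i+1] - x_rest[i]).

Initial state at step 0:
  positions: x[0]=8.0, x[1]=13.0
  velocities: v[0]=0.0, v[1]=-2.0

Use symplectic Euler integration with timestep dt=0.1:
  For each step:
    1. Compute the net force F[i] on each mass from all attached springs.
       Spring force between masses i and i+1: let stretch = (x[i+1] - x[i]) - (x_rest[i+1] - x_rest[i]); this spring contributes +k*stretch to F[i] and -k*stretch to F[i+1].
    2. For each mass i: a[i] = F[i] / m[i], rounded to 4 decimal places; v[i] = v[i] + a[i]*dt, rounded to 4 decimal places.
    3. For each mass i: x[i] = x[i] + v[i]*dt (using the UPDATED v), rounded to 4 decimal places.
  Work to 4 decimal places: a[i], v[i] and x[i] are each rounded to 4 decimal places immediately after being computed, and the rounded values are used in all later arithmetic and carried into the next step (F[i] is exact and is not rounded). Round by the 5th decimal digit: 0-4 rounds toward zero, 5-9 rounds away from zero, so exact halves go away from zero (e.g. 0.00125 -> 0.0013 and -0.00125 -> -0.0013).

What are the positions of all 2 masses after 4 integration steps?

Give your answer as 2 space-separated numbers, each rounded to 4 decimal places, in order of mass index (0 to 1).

Answer: 7.5700 12.6300

Derivation:
Step 0: x=[8.0000 13.0000] v=[0.0000 -2.0000]
Step 1: x=[7.9600 12.8400] v=[-0.4000 -1.6000]
Step 2: x=[7.8752 12.7248] v=[-0.8480 -1.1520]
Step 3: x=[7.7444 12.6556] v=[-1.3082 -0.6918]
Step 4: x=[7.5700 12.6300] v=[-1.7437 -0.2563]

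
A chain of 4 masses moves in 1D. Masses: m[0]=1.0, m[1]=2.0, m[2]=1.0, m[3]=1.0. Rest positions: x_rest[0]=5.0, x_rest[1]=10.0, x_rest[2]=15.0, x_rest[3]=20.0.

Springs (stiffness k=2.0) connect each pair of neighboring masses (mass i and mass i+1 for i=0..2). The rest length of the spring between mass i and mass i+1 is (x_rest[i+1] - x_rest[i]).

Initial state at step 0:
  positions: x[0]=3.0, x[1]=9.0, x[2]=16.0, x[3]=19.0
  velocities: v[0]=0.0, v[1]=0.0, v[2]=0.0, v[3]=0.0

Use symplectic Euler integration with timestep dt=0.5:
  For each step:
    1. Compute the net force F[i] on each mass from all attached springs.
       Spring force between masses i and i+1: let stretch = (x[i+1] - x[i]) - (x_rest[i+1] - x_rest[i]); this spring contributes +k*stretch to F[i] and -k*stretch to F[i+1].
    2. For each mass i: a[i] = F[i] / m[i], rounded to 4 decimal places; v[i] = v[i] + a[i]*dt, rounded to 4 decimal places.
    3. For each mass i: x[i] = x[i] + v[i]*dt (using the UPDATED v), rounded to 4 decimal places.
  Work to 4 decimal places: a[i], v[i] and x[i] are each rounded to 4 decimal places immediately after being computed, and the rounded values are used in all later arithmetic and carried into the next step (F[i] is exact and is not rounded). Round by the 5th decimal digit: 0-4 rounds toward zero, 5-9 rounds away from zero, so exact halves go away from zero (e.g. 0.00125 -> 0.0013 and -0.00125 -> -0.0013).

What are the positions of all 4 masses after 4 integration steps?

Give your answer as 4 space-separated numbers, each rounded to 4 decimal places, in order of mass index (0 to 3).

Answer: 5.3438 8.7344 15.0938 18.0938

Derivation:
Step 0: x=[3.0000 9.0000 16.0000 19.0000] v=[0.0000 0.0000 0.0000 0.0000]
Step 1: x=[3.5000 9.2500 14.0000 20.0000] v=[1.0000 0.5000 -4.0000 2.0000]
Step 2: x=[4.3750 9.2500 12.6250 20.5000] v=[1.7500 0.0000 -2.7500 1.0000]
Step 3: x=[5.1875 8.8750 13.5000 19.5625] v=[1.6250 -0.7500 1.7500 -1.8750]
Step 4: x=[5.3438 8.7344 15.0938 18.0938] v=[0.3125 -0.2813 3.1875 -2.9375]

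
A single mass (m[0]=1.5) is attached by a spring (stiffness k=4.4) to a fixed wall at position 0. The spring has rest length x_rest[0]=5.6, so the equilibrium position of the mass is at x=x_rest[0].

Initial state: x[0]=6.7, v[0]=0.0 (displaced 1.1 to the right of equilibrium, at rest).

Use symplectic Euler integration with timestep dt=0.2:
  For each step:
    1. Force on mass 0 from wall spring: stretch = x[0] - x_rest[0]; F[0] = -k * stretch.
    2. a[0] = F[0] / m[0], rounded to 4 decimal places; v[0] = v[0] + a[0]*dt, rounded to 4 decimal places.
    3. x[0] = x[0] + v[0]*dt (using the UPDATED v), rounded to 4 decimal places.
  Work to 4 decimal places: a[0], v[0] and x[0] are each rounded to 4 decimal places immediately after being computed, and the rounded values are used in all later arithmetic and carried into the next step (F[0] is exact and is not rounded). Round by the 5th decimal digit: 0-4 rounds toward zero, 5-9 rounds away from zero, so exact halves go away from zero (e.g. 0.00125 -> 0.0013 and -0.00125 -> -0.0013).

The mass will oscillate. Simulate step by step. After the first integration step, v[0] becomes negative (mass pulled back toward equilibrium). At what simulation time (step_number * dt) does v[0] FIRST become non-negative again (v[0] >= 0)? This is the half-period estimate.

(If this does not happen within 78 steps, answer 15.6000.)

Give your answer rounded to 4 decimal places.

Step 0: x=[6.7000] v=[0.0000]
Step 1: x=[6.5709] v=[-0.6453]
Step 2: x=[6.3279] v=[-1.2149]
Step 3: x=[5.9995] v=[-1.6419]
Step 4: x=[5.6242] v=[-1.8763]
Step 5: x=[5.2461] v=[-1.8905]
Step 6: x=[4.9095] v=[-1.6829]
Step 7: x=[4.6539] v=[-1.2778]
Step 8: x=[4.5093] v=[-0.7228]
Step 9: x=[4.4927] v=[-0.0829]
Step 10: x=[4.6060] v=[0.5667]
First v>=0 after going negative at step 10, time=2.0000

Answer: 2.0000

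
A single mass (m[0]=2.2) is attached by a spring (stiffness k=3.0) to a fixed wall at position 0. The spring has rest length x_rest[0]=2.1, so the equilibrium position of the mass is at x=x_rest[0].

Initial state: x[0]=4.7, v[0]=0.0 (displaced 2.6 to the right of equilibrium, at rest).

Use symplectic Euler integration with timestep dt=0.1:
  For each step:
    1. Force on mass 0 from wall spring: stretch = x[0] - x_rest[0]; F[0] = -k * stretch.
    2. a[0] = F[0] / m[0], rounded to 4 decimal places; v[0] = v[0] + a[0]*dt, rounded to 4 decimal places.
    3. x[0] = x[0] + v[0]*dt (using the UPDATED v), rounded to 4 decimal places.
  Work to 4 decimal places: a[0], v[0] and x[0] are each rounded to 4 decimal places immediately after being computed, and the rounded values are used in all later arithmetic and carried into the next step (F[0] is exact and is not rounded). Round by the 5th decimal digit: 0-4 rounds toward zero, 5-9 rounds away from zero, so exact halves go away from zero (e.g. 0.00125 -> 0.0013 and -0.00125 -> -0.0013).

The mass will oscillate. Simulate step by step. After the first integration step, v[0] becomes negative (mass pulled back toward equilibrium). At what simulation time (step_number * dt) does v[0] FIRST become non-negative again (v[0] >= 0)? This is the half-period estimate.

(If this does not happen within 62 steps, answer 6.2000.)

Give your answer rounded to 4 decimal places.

Step 0: x=[4.7000] v=[0.0000]
Step 1: x=[4.6645] v=[-0.3546]
Step 2: x=[4.5941] v=[-0.7043]
Step 3: x=[4.4897] v=[-1.0444]
Step 4: x=[4.3527] v=[-1.3703]
Step 5: x=[4.1850] v=[-1.6775]
Step 6: x=[3.9888] v=[-1.9618]
Step 7: x=[3.7669] v=[-2.2194]
Step 8: x=[3.5222] v=[-2.4467]
Step 9: x=[3.2581] v=[-2.6406]
Step 10: x=[2.9783] v=[-2.7985]
Step 11: x=[2.6865] v=[-2.9183]
Step 12: x=[2.3867] v=[-2.9983]
Step 13: x=[2.0830] v=[-3.0374]
Step 14: x=[1.7795] v=[-3.0351]
Step 15: x=[1.4804] v=[-2.9914]
Step 16: x=[1.1897] v=[-2.9069]
Step 17: x=[0.9114] v=[-2.7828]
Step 18: x=[0.6493] v=[-2.6207]
Step 19: x=[0.4070] v=[-2.4229]
Step 20: x=[0.1878] v=[-2.1920]
Step 21: x=[-0.0053] v=[-1.9313]
Step 22: x=[-0.1697] v=[-1.6442]
Step 23: x=[-0.3032] v=[-1.3347]
Step 24: x=[-0.4039] v=[-1.0070]
Step 25: x=[-0.4705] v=[-0.6656]
Step 26: x=[-0.5020] v=[-0.3151]
Step 27: x=[-0.4980] v=[0.0397]
First v>=0 after going negative at step 27, time=2.7000

Answer: 2.7000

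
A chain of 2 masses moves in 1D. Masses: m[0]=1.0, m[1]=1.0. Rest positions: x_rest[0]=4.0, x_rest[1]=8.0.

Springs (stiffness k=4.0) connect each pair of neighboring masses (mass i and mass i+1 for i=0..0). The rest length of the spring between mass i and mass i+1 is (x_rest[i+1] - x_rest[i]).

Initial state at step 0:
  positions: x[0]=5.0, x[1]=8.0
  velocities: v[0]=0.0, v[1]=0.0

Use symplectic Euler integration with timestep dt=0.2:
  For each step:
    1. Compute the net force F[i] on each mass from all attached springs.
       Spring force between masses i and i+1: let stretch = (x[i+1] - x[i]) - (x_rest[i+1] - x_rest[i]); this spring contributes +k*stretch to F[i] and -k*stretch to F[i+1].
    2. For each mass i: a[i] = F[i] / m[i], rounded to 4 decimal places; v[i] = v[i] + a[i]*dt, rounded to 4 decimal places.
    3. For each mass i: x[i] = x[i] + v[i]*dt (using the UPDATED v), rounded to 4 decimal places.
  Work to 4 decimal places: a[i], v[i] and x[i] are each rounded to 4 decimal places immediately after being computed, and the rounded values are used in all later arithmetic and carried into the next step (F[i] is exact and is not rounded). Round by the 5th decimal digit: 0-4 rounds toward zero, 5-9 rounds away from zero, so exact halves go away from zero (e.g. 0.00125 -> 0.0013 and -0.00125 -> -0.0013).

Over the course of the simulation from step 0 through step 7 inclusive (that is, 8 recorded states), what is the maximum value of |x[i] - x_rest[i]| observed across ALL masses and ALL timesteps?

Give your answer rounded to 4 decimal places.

Answer: 1.0213

Derivation:
Step 0: x=[5.0000 8.0000] v=[0.0000 0.0000]
Step 1: x=[4.8400 8.1600] v=[-0.8000 0.8000]
Step 2: x=[4.5712 8.4288] v=[-1.3440 1.3440]
Step 3: x=[4.2796 8.7204] v=[-1.4579 1.4579]
Step 4: x=[4.0585 8.9415] v=[-1.1053 1.1053]
Step 5: x=[3.9787 9.0213] v=[-0.3989 0.3989]
Step 6: x=[4.0657 8.9343] v=[0.4352 -0.4352]
Step 7: x=[4.2917 8.7083] v=[1.1301 -1.1301]
Max displacement = 1.0213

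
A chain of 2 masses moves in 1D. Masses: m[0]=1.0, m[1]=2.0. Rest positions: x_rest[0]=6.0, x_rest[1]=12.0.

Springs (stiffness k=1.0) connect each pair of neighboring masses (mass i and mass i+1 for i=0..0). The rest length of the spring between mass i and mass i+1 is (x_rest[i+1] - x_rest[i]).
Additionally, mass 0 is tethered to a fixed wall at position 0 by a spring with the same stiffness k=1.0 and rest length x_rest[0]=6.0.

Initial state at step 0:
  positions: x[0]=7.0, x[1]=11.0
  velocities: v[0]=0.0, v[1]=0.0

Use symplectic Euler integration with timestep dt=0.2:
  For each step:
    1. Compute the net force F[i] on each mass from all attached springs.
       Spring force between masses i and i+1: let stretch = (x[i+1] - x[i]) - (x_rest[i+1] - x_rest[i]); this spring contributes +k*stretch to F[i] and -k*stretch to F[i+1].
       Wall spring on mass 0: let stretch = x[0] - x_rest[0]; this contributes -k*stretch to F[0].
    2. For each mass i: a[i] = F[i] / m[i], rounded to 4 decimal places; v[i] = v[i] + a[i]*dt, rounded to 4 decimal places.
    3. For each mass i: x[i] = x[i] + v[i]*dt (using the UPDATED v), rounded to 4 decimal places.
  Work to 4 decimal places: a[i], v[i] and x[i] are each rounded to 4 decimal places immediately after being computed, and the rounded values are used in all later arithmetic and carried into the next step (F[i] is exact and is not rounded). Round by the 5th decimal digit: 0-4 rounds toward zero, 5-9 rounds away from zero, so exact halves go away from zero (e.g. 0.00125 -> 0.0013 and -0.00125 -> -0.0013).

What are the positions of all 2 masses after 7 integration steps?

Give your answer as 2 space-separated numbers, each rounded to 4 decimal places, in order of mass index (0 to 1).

Answer: 4.8510 11.7731

Derivation:
Step 0: x=[7.0000 11.0000] v=[0.0000 0.0000]
Step 1: x=[6.8800 11.0400] v=[-0.6000 0.2000]
Step 2: x=[6.6512 11.1168] v=[-1.1440 0.3840]
Step 3: x=[6.3350 11.2243] v=[-1.5811 0.5374]
Step 4: x=[5.9610 11.3540] v=[-1.8702 0.6485]
Step 5: x=[5.5642 11.4958] v=[-1.9838 0.7092]
Step 6: x=[5.1821 11.6390] v=[-1.9103 0.7160]
Step 7: x=[4.8510 11.7731] v=[-1.6553 0.6703]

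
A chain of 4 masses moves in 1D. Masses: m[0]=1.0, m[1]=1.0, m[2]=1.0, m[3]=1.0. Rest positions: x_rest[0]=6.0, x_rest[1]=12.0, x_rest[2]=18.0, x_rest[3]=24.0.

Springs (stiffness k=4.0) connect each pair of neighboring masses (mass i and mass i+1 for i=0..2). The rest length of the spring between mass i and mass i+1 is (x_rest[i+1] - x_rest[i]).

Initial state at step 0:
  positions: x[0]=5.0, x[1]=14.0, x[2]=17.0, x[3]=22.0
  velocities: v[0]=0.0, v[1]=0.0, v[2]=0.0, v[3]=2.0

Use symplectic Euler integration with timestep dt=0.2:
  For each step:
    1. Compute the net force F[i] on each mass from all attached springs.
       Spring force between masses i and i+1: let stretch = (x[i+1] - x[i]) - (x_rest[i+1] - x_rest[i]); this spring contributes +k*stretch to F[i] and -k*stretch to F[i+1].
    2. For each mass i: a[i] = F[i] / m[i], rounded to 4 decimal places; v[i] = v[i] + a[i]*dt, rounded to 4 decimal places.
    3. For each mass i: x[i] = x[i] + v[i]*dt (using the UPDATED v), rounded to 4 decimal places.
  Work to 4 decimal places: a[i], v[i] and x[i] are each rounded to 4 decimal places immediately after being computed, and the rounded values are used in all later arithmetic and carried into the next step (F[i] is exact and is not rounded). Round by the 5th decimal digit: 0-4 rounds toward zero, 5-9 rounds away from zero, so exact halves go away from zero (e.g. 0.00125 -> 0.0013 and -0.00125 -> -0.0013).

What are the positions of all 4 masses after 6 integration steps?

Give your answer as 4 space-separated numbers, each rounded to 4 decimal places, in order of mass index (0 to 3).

Answer: 5.9099 11.0390 17.5327 25.9183

Derivation:
Step 0: x=[5.0000 14.0000 17.0000 22.0000] v=[0.0000 0.0000 0.0000 2.0000]
Step 1: x=[5.4800 13.0400 17.3200 22.5600] v=[2.4000 -4.8000 1.6000 2.8000]
Step 2: x=[6.2096 11.5552 17.7936 23.2416] v=[3.6480 -7.4240 2.3680 3.4080]
Step 3: x=[6.8345 10.2132 18.1407 24.0115] v=[3.1245 -6.7098 1.7357 3.8496]
Step 4: x=[7.0400 9.5990 18.1588 24.8021] v=[1.0275 -3.0708 0.0903 3.9530]
Step 5: x=[6.6949 9.9450 17.8702 25.4898] v=[-1.7253 1.7298 -1.4429 3.4384]
Step 6: x=[5.9099 11.0390 17.5327 25.9183] v=[-3.9252 5.4699 -1.6874 2.1427]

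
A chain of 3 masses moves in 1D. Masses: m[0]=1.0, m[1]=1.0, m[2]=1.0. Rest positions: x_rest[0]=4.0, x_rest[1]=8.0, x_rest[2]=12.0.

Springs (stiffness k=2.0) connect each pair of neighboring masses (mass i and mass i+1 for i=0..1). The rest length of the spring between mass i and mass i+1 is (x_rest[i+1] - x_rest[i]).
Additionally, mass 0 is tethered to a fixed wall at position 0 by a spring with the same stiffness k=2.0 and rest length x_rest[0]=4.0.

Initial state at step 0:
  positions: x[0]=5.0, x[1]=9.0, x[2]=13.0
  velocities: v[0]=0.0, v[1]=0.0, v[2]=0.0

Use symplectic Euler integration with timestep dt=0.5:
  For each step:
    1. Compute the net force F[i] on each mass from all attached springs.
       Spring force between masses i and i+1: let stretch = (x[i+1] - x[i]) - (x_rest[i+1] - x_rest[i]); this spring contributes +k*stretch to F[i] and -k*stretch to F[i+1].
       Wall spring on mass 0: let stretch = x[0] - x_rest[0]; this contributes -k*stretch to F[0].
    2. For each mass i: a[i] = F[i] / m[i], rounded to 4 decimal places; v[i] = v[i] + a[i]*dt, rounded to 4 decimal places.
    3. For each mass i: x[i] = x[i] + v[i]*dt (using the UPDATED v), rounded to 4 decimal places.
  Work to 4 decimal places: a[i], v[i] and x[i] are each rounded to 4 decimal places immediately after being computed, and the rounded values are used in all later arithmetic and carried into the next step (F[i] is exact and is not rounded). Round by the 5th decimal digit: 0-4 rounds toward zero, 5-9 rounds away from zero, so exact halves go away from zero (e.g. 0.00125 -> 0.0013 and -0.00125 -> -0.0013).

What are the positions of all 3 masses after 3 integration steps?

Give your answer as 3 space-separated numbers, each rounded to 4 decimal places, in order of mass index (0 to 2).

Step 0: x=[5.0000 9.0000 13.0000] v=[0.0000 0.0000 0.0000]
Step 1: x=[4.5000 9.0000 13.0000] v=[-1.0000 0.0000 0.0000]
Step 2: x=[4.0000 8.7500 13.0000] v=[-1.0000 -0.5000 0.0000]
Step 3: x=[3.8750 8.2500 12.8750] v=[-0.2500 -1.0000 -0.2500]

Answer: 3.8750 8.2500 12.8750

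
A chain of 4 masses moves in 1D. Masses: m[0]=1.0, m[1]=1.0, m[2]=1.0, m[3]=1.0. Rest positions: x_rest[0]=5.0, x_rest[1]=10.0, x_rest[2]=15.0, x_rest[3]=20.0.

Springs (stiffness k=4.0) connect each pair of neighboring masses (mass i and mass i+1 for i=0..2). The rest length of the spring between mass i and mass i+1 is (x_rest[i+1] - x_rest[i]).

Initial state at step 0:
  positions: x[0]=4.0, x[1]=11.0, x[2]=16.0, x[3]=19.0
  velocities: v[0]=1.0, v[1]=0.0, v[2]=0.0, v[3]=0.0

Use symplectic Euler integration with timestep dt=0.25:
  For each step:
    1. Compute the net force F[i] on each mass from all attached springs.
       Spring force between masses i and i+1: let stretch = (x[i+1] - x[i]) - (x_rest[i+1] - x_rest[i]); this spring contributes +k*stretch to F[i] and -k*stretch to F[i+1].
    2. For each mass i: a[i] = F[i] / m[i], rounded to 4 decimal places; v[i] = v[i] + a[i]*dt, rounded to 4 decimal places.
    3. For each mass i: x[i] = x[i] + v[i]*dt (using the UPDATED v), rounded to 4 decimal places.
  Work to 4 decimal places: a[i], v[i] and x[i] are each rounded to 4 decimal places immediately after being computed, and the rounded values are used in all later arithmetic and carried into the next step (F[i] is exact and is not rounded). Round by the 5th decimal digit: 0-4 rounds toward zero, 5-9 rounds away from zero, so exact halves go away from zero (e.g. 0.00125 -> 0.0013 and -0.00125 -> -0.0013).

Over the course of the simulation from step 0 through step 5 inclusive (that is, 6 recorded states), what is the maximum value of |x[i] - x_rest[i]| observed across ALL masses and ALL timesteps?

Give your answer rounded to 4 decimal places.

Step 0: x=[4.0000 11.0000 16.0000 19.0000] v=[1.0000 0.0000 0.0000 0.0000]
Step 1: x=[4.7500 10.5000 15.5000 19.5000] v=[3.0000 -2.0000 -2.0000 2.0000]
Step 2: x=[5.6875 9.8125 14.7500 20.2500] v=[3.7500 -2.7500 -3.0000 3.0000]
Step 3: x=[6.4063 9.3281 14.1406 20.8750] v=[2.8750 -1.9375 -2.4375 2.5000]
Step 4: x=[6.6055 9.3164 14.0117 21.0664] v=[0.7968 -0.0468 -0.5156 0.7656]
Step 5: x=[6.2324 9.8008 14.4727 20.7441] v=[-1.4923 1.9376 1.8438 -1.2891]
Max displacement = 1.6055

Answer: 1.6055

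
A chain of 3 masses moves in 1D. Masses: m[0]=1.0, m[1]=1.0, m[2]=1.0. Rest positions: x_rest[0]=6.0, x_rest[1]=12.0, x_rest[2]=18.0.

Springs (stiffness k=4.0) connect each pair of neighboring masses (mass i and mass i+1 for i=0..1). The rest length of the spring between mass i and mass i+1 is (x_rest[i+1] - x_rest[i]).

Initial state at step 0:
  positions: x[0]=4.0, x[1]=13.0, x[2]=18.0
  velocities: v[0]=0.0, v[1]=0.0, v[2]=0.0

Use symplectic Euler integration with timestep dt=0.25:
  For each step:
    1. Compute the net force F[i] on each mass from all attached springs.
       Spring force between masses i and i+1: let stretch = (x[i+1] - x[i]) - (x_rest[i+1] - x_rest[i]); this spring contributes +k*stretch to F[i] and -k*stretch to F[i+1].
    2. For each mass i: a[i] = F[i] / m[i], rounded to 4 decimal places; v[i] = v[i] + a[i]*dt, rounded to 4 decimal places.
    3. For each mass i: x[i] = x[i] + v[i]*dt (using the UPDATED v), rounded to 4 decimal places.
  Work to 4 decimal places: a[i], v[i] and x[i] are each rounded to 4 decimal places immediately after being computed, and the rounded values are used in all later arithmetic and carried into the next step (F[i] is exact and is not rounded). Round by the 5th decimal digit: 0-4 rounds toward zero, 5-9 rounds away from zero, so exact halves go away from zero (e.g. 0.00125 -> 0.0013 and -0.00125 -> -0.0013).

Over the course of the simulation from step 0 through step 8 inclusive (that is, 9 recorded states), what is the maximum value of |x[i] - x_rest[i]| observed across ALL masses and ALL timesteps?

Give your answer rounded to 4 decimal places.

Answer: 2.0178

Derivation:
Step 0: x=[4.0000 13.0000 18.0000] v=[0.0000 0.0000 0.0000]
Step 1: x=[4.7500 12.0000 18.2500] v=[3.0000 -4.0000 1.0000]
Step 2: x=[5.8125 10.7500 18.4375] v=[4.2500 -5.0000 0.7500]
Step 3: x=[6.6094 10.1875 18.2031] v=[3.1875 -2.2500 -0.9375]
Step 4: x=[6.8008 10.7344 17.4648] v=[0.7656 2.1875 -2.9531]
Step 5: x=[6.4756 11.9805 16.5439] v=[-1.3008 4.9843 -3.6835]
Step 6: x=[6.0266 12.9912 15.9822] v=[-1.7959 4.0428 -2.2469]
Step 7: x=[5.8188 13.0085 16.1727] v=[-0.8313 0.0692 0.7621]
Step 8: x=[5.9084 12.0194 17.0722] v=[0.3584 -3.9563 3.5979]
Max displacement = 2.0178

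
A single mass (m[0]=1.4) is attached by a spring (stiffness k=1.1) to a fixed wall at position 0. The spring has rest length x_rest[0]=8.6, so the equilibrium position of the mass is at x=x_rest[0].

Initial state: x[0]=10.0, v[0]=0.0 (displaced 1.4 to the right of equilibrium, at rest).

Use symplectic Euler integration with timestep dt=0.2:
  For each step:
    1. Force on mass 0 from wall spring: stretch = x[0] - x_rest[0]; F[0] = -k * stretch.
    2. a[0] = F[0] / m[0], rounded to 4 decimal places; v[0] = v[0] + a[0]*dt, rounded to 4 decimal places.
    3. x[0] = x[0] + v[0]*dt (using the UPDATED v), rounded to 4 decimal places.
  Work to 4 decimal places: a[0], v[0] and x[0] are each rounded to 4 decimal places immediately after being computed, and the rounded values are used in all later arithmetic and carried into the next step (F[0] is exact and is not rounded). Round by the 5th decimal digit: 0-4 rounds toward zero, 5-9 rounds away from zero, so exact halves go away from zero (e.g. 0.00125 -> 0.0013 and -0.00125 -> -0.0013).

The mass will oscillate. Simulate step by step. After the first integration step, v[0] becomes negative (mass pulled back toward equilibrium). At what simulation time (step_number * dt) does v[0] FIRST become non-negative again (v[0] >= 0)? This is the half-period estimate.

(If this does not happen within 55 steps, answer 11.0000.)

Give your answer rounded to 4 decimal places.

Answer: 3.6000

Derivation:
Step 0: x=[10.0000] v=[0.0000]
Step 1: x=[9.9560] v=[-0.2200]
Step 2: x=[9.8694] v=[-0.4331]
Step 3: x=[9.7429] v=[-0.6326]
Step 4: x=[9.5805] v=[-0.8122]
Step 5: x=[9.3872] v=[-0.9663]
Step 6: x=[9.1692] v=[-1.0900]
Step 7: x=[8.9333] v=[-1.1794]
Step 8: x=[8.6869] v=[-1.2318]
Step 9: x=[8.4378] v=[-1.2455]
Step 10: x=[8.1938] v=[-1.2200]
Step 11: x=[7.9626] v=[-1.1562]
Step 12: x=[7.7514] v=[-1.0560]
Step 13: x=[7.5669] v=[-0.9226]
Step 14: x=[7.4148] v=[-0.7603]
Step 15: x=[7.3000] v=[-0.5741]
Step 16: x=[7.2260] v=[-0.3698]
Step 17: x=[7.1952] v=[-0.1539]
Step 18: x=[7.2086] v=[0.0669]
First v>=0 after going negative at step 18, time=3.6000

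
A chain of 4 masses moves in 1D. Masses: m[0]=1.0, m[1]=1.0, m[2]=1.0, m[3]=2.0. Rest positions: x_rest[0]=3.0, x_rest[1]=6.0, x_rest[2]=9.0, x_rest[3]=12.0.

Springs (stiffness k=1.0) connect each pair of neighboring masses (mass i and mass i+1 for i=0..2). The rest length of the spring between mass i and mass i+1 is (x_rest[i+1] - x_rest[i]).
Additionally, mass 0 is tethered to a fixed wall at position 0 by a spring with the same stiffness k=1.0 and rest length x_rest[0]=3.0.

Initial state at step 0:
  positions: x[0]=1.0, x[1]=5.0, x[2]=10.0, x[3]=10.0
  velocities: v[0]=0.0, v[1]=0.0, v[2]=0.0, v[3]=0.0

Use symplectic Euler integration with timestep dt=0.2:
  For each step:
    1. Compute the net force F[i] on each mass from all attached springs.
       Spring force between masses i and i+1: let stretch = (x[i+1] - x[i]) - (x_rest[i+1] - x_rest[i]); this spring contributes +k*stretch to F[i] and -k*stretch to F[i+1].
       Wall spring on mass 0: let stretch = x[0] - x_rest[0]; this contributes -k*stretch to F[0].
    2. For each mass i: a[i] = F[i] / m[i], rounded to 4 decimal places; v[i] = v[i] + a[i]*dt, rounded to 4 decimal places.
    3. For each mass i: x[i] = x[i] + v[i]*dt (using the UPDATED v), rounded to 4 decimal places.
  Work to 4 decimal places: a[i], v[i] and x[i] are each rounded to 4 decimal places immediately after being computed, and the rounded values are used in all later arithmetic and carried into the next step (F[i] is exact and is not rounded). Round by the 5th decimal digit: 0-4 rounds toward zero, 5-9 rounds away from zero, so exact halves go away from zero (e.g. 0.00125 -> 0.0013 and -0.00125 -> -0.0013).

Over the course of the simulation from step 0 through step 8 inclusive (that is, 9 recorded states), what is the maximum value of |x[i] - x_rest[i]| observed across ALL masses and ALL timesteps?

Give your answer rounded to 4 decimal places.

Step 0: x=[1.0000 5.0000 10.0000 10.0000] v=[0.0000 0.0000 0.0000 0.0000]
Step 1: x=[1.1200 5.0400 9.8000 10.0600] v=[0.6000 0.2000 -1.0000 0.3000]
Step 2: x=[1.3520 5.1136 9.4200 10.1748] v=[1.1600 0.3680 -1.9000 0.5740]
Step 3: x=[1.6804 5.2090 8.8979 10.3345] v=[1.6419 0.4770 -2.6103 0.7985]
Step 4: x=[2.0827 5.3108 8.2857 10.5255] v=[2.0115 0.5091 -3.0608 0.9548]
Step 5: x=[2.5308 5.4025 7.6441 10.7317] v=[2.2406 0.4585 -3.2078 1.0308]
Step 6: x=[2.9926 5.4690 7.0364 10.9361] v=[2.3088 0.3325 -3.0386 1.0220]
Step 7: x=[3.4337 5.4991 6.5220 11.1225] v=[2.2056 0.1507 -2.5721 0.9320]
Step 8: x=[3.8201 5.4875 6.1507 11.2769] v=[1.9319 -0.0578 -1.8566 0.7719]
Max displacement = 2.8493

Answer: 2.8493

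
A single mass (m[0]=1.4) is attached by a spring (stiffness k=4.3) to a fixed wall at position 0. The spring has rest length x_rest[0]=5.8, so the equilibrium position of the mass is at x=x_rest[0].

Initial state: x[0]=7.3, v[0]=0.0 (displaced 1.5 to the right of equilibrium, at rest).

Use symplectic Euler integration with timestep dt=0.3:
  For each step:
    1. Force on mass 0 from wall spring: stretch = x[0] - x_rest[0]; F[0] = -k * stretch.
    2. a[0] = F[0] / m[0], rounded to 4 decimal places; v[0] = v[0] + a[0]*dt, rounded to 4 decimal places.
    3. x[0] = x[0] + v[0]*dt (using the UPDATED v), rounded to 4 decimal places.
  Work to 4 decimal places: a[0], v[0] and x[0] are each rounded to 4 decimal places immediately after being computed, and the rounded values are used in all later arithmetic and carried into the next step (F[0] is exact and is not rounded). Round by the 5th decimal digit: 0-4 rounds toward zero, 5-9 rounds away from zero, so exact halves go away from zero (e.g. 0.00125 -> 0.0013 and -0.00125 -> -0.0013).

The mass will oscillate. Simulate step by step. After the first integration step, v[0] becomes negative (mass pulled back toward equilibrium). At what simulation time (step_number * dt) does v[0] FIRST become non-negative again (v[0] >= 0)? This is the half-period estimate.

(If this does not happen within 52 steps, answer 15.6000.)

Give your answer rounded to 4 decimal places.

Step 0: x=[7.3000] v=[0.0000]
Step 1: x=[6.8854] v=[-1.3821]
Step 2: x=[6.1707] v=[-2.3822]
Step 3: x=[5.3536] v=[-2.7238]
Step 4: x=[4.6599] v=[-2.3125]
Step 5: x=[4.2813] v=[-1.2620]
Step 6: x=[4.3225] v=[0.1374]
First v>=0 after going negative at step 6, time=1.8000

Answer: 1.8000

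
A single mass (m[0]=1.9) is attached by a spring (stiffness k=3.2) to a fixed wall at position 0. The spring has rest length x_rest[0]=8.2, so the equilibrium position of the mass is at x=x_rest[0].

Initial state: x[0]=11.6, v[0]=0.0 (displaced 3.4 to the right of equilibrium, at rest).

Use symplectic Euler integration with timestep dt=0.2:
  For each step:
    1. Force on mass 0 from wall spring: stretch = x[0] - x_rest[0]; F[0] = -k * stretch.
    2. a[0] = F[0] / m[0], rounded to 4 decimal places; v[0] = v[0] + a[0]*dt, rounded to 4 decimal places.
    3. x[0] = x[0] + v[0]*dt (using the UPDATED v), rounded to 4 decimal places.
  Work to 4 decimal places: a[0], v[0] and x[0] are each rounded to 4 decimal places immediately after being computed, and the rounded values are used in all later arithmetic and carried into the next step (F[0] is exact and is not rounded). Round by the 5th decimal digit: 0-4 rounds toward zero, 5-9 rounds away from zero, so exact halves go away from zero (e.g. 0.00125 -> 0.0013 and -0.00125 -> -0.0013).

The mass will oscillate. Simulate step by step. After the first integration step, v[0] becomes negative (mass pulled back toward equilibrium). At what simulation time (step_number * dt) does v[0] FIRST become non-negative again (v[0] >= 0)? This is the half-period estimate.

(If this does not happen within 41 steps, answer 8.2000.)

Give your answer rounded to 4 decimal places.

Step 0: x=[11.6000] v=[0.0000]
Step 1: x=[11.3709] v=[-1.1453]
Step 2: x=[10.9282] v=[-2.2134]
Step 3: x=[10.3017] v=[-3.1324]
Step 4: x=[9.5336] v=[-3.8403]
Step 5: x=[8.6757] v=[-4.2895]
Step 6: x=[7.7858] v=[-4.4497]
Step 7: x=[6.9238] v=[-4.3102]
Step 8: x=[6.1477] v=[-3.8803]
Step 9: x=[5.5099] v=[-3.1890]
Step 10: x=[5.0533] v=[-2.2829]
Step 11: x=[4.8087] v=[-1.2230]
Step 12: x=[4.7926] v=[-0.0807]
Step 13: x=[5.0060] v=[1.0671]
First v>=0 after going negative at step 13, time=2.6000

Answer: 2.6000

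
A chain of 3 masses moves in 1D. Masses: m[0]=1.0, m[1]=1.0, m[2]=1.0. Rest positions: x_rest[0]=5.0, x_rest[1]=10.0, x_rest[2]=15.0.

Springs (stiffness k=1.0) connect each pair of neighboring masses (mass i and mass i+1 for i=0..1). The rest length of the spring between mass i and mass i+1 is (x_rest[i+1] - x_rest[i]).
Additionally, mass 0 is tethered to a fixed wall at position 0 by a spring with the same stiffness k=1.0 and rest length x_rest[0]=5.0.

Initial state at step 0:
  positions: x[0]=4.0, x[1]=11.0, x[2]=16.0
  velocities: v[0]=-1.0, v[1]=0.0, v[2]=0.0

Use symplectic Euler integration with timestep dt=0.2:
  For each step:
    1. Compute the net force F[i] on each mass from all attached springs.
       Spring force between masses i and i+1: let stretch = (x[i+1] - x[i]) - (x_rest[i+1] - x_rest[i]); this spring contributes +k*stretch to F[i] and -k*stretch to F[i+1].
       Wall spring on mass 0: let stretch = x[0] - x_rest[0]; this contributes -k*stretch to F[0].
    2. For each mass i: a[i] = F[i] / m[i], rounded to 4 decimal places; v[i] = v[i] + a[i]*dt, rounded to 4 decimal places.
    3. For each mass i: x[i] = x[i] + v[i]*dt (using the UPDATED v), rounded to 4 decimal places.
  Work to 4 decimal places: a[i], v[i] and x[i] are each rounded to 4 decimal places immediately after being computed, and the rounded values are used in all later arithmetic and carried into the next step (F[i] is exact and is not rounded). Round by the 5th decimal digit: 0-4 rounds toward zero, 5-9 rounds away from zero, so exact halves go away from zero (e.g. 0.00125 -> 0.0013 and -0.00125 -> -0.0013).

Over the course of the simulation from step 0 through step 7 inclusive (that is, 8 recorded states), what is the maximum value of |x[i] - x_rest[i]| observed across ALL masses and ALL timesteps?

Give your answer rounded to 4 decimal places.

Answer: 1.0800

Derivation:
Step 0: x=[4.0000 11.0000 16.0000] v=[-1.0000 0.0000 0.0000]
Step 1: x=[3.9200 10.9200 16.0000] v=[-0.4000 -0.4000 0.0000]
Step 2: x=[3.9632 10.7632 15.9968] v=[0.2160 -0.7840 -0.0160]
Step 3: x=[4.1199 10.5437 15.9843] v=[0.7834 -1.0973 -0.0627]
Step 4: x=[4.3687 10.2849 15.9541] v=[1.2442 -1.2939 -0.1508]
Step 5: x=[4.6794 10.0162 15.8972] v=[1.5537 -1.3433 -0.2846]
Step 6: x=[5.0164 9.7693 15.8050] v=[1.6852 -1.2345 -0.4608]
Step 7: x=[5.3429 9.5737 15.6714] v=[1.6325 -0.9779 -0.6679]
Max displacement = 1.0800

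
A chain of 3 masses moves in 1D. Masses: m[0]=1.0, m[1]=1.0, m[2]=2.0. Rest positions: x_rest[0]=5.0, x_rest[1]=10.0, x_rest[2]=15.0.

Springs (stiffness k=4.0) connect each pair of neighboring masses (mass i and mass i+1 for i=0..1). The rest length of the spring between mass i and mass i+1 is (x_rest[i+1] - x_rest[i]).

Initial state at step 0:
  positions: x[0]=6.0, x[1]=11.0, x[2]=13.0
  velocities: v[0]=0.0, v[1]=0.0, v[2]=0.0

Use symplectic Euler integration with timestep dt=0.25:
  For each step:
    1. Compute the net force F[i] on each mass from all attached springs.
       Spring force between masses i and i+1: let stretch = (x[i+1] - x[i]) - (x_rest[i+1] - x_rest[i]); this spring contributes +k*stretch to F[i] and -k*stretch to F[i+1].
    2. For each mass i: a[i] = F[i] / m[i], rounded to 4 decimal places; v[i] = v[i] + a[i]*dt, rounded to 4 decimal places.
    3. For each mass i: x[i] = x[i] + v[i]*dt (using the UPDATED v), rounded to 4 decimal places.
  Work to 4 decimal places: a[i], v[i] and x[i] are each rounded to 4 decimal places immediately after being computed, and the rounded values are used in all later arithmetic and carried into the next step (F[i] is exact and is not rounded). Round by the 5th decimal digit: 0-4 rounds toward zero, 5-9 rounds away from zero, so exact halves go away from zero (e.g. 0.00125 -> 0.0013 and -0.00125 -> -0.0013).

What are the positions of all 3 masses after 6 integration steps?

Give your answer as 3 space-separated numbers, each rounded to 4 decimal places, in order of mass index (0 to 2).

Answer: 2.1226 9.7457 15.5660

Derivation:
Step 0: x=[6.0000 11.0000 13.0000] v=[0.0000 0.0000 0.0000]
Step 1: x=[6.0000 10.2500 13.3750] v=[0.0000 -3.0000 1.5000]
Step 2: x=[5.8125 9.2188 13.9844] v=[-0.7500 -4.1250 2.4375]
Step 3: x=[5.2266 8.5274 14.6231] v=[-2.3437 -2.7657 2.5547]
Step 4: x=[4.2159 8.5347 15.1248] v=[-4.0429 0.0292 2.0069]
Step 5: x=[3.0349 9.1098 15.4278] v=[-4.7241 2.3005 1.2119]
Step 6: x=[2.1226 9.7457 15.5660] v=[-3.6492 2.5436 0.5529]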